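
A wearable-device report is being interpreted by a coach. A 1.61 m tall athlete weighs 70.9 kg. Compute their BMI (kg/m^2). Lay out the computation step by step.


height^2 = 2.5921 m^2
BMI = 70.9 / 2.5921 = 27.35 kg/m^2

27.35 kg/m^2


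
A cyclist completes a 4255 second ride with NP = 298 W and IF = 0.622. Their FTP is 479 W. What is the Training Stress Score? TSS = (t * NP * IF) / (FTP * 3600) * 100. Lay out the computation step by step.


t * NP * IF = 4255 * 298 * 0.622 = 788689.78
FTP * 3600 = 1724400
TSS = (788689.78 / 1724400) * 100 = 45.74

45.74 TSS


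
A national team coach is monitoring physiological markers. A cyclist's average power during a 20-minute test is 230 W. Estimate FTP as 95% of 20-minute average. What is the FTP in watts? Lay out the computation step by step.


FTP = 20-min power * 0.95
= 230 * 0.95
= 218.5 W

218.5 W


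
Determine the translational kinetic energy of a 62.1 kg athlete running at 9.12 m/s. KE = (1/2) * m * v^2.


KE = 0.5 * m * v^2
= 0.5 * 62.1 * 9.12^2
= 0.5 * 62.1 * 83.1744
= 2582.57 J

2582.57 J


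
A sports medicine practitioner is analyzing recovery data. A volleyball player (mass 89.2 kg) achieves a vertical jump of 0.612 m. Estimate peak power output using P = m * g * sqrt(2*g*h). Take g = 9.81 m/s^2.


2 * g * h = 2 * 9.81 * 0.612 = 12.00744
sqrt(12.00744) = 3.465175 m/s
P = 89.2 * 9.81 * 3.465175 = 3032.21 W

3032.21 W


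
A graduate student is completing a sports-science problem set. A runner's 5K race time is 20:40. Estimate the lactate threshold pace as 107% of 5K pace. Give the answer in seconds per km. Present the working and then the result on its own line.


Total race time = 20*60 + 40 = 1240 seconds
5K pace = 1240 / 5 = 248.0 sec/km
LT pace = 248.0 * 1.07 = 265.36 sec/km

265.36 s/km


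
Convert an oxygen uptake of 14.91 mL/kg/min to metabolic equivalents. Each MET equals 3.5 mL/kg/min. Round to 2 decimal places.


One MET = 3.5 mL/kg/min
Number of METs = 14.91 / 3.5
= 4.26 METs

4.26 METs


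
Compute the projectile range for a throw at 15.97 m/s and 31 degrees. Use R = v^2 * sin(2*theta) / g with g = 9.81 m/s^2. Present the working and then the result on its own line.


Two times the angle = 62 degrees
sin(62) = 0.882948
R = 255.0409 * 0.882948 / 9.81 = 22.955 m

22.955 m


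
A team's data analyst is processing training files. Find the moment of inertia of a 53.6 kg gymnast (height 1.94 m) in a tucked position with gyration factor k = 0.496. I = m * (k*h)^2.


Radius of gyration = 0.496 * 1.94 = 0.96224 m
I = 53.6 * 0.96224^2
= 53.6 * 0.925906
= 49.629 kg*m^2

49.629 kg*m^2


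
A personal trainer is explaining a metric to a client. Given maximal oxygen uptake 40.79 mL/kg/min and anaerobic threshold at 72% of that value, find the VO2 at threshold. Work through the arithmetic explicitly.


Percentage as decimal = 0.72
VO2 at AT = 40.79 * 0.72 = 29.37 mL/kg/min

29.37 mL/kg/min


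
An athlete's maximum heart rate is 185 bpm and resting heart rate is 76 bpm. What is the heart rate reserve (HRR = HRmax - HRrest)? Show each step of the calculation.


HRR = HRmax - HRrest
= 185 - 76
= 109 bpm

109 bpm


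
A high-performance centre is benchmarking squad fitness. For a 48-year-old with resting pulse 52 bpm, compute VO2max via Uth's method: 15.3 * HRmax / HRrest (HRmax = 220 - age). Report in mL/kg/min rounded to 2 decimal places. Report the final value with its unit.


Step 1: HRmax = 220 - 48 = 172 bpm
Step 2: Ratio = 172 / 52 = 3.3077
Step 3: VO2max = 15.3 * 3.3077 = 50.61 mL/kg/min

50.61 mL/kg/min


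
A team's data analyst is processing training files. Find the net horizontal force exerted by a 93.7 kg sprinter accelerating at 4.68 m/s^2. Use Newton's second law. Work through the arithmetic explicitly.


Newton's second law: F = m * a
F = 93.7 * 4.68 = 438.52 N

438.52 N


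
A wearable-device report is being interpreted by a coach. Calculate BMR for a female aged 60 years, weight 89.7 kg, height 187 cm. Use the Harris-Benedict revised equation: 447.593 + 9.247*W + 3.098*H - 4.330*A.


Substituting values:
W term = 9.247 * 89.7 = 829.4559
H term = 3.098 * 187 = 579.326
A term = 4.330 * 60 = 259.8
BMR = 1596.57 kcal/day

1596.57 kcal/day


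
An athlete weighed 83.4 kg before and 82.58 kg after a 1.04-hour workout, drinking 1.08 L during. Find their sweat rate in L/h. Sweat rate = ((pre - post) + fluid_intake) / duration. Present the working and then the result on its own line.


Body mass change = 0.82 kg
Total sweat loss = 0.82 + 1.08 = 1.9 L
Rate = 1.9 / 1.04 = 1.827 L/h

1.827 L/h


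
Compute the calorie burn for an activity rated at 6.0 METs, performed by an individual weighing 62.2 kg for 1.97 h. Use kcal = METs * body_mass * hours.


Product of METs and mass = 6.0 * 62.2 = 373.2
Total kcal = 373.2 * 1.97 = 735.2 kcal

735.2 kcal


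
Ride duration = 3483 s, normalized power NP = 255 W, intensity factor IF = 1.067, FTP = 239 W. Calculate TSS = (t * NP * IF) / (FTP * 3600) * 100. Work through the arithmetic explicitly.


Numerator = 3483 * 255 * 1.067 = 947672.055
Denominator = 239 * 3600 = 860400
TSS = 947672.055 / 860400 * 100
= 110.14

110.14 TSS


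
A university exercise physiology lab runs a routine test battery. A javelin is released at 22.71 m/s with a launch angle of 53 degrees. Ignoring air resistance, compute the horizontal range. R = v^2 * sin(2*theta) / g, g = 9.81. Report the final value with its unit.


Launch speed squared = 515.7441
sin(2 * 53 deg) = 0.961262
Range = 515.7441 * 0.961262 / 9.81
= 50.537 m

50.537 m


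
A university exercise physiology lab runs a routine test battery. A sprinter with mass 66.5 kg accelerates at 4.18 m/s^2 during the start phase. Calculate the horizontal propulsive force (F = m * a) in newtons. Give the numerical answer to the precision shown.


F = m * a
= 66.5 * 4.18
= 277.97 N

277.97 N


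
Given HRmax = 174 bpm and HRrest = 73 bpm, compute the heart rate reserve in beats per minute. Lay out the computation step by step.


Heart rate reserve = maximum HR minus resting HR
HRR = 174 - 73 = 101 bpm

101 bpm


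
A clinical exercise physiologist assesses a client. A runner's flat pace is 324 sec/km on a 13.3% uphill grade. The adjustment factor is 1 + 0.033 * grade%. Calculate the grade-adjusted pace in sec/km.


Factor = 1 + 0.033 * 13.3 = 1.4389
Adjusted pace = 324 * 1.4389
= 466.2 sec/km

466.2 s/km


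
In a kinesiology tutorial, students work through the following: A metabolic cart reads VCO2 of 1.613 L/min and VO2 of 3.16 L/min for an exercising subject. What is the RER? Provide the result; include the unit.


RER = VCO2 / VO2 = 1.613 / 3.16 = 0.5104

0.5104


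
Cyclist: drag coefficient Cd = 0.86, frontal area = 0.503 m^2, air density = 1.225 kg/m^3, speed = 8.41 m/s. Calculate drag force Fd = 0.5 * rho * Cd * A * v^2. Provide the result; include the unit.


v^2 = 8.41^2 = 70.7281
Fd = 0.5 * 1.225 * 0.86 * 0.503 * 70.7281
= 18.74 N

18.74 N


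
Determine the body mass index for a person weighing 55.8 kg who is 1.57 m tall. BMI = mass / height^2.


BMI = mass / height^2
= 55.8 / 1.57^2
= 55.8 / 2.4649
= 22.64 kg/m^2

22.64 kg/m^2


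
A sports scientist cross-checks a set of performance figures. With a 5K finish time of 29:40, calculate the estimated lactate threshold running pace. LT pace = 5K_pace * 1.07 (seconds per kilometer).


Race duration = 1780 s for 5 km
Average pace = 1780 / 5 = 356.0 s/km
LT pace = 356.0 * 1.07
= 380.92 s/km

380.92 s/km


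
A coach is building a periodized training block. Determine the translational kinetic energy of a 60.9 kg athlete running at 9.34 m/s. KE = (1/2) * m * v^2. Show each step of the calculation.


KE = 0.5 * m * v^2
= 0.5 * 60.9 * 9.34^2
= 0.5 * 60.9 * 87.2356
= 2656.32 J

2656.32 J


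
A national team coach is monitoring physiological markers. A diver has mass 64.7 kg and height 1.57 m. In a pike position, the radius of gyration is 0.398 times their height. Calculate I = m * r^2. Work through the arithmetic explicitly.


r = 0.398 * 1.57 = 0.62486 m
I = m * r^2 = 64.7 * 0.39045 = 25.262 kg*m^2

25.262 kg*m^2


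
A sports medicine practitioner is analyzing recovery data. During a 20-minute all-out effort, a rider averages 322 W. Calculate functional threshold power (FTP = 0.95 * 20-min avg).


FTP = 0.95 * 322
= 305.9 W

305.9 W


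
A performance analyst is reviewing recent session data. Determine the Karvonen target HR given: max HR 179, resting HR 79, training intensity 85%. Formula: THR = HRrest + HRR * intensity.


HRR = HRmax - HRrest = 179 - 79 = 100
THR = 79 + 100 * 0.85
= 164.0 bpm

164.0 bpm


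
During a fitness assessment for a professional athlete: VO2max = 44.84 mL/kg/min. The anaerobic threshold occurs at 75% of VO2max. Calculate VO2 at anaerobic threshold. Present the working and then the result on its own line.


AT fraction = 75 / 100 = 0.75
AT VO2 = 44.84 * 0.75
= 33.63 mL/kg/min

33.63 mL/kg/min


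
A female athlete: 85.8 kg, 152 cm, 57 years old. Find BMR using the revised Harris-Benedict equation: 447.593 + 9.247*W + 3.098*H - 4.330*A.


Intercept = 447.593
Weight contribution = 9.247 * 85.8 = 793.3926
Height contribution = 3.098 * 152 = 470.896
Age contribution = 4.33 * 57 = 246.81
BMR = 447.593 + 793.3926 + 470.896 - 246.81
= 1465.07 kcal/day

1465.07 kcal/day


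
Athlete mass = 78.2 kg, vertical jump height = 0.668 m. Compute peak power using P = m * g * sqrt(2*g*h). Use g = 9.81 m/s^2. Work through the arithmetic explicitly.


sqrt(2 * 9.81 * 0.668) = sqrt(13.10616) = 3.620243 m/s
P = 78.2 * 9.81 * 3.620243
= 2777.24 W

2777.24 W


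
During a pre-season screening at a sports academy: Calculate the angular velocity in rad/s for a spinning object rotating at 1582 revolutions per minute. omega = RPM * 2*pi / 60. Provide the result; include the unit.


omega = RPM * 2*pi / 60
= 1582 * 6.28318531 / 60
= 165.667 rad/s

165.667 rad/s


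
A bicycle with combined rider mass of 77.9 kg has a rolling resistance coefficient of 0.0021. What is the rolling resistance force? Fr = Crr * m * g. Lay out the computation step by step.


Fr = 0.0021 * 77.9 * 9.81
= 0.16359 * 9.81
= 1.605 N

1.605 N


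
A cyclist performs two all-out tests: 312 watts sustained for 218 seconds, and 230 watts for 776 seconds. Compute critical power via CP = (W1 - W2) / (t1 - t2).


W1 = P1 * t1 = 312 * 218 = 68016 J
W2 = P2 * t2 = 230 * 776 = 178480 J
CP = (68016 - 178480) / (218 - 776)
= 197.96 W

197.96 W


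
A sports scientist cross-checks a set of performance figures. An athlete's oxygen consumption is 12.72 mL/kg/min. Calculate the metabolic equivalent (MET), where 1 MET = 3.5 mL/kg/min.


MET = VO2 / 3.5
= 12.72 / 3.5
= 3.63 METs

3.63 METs


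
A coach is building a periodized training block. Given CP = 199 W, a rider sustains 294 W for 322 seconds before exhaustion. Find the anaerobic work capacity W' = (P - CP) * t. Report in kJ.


Excess power = 294 - 199 = 95 W
Work above CP = 95 * 322 = 30590 J
W' = 30.59 kJ

30.59 kJ


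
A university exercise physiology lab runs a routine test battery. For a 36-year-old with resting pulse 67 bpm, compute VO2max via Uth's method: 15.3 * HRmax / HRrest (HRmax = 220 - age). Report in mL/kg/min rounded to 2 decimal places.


Step 1: HRmax = 220 - 36 = 184 bpm
Step 2: Ratio = 184 / 67 = 2.7463
Step 3: VO2max = 15.3 * 2.7463 = 42.02 mL/kg/min

42.02 mL/kg/min


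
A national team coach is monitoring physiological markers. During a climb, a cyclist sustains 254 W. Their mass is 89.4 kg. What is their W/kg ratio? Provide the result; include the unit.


Power-to-weight = 254 W / 89.4 kg
= 2.841 W/kg

2.841 W/kg


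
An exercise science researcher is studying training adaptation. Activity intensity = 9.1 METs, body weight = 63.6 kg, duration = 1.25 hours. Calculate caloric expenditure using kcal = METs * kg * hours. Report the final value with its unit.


kcal = 9.1 * 63.6 * 1.25
= 578.76 * 1.25
= 723.45 kcal

723.45 kcal


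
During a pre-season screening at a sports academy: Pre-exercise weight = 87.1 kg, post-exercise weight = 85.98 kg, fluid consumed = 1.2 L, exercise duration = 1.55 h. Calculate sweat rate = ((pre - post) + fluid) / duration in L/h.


Weight loss = 87.1 - 85.98 = 1.12 kg (approx L)
Total sweat = 1.12 + 1.2 = 2.32 L
Sweat rate = 2.32 / 1.55 = 1.497 L/h

1.497 L/h


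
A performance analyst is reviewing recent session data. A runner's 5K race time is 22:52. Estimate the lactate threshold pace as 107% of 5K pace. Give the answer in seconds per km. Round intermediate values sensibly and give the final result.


Total race time = 22*60 + 52 = 1372 seconds
5K pace = 1372 / 5 = 274.4 sec/km
LT pace = 274.4 * 1.07 = 293.61 sec/km

293.61 s/km


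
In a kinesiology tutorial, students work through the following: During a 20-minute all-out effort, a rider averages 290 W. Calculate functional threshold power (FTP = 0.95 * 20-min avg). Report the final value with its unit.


FTP = 0.95 * 290
= 275.5 W

275.5 W


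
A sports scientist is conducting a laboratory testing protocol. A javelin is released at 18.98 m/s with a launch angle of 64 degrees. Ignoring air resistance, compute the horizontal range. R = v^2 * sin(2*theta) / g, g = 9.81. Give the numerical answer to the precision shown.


Launch speed squared = 360.2404
sin(2 * 64 deg) = 0.788011
Range = 360.2404 * 0.788011 / 9.81
= 28.937 m

28.937 m


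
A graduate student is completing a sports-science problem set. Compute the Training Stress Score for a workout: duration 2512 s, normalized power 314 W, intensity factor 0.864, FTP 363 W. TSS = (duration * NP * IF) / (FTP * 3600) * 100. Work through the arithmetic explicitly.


Product = 2512 * 314 * 0.864 = 681495.552
Base = 363 * 3600 = 1306800
TSS = 681495.552 / 1306800 * 100 = 52.15

52.15 TSS


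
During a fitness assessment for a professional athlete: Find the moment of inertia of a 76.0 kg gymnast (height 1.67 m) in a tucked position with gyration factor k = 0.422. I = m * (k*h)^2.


Radius of gyration = 0.422 * 1.67 = 0.70474 m
I = 76.0 * 0.70474^2
= 76.0 * 0.496658
= 37.746 kg*m^2

37.746 kg*m^2


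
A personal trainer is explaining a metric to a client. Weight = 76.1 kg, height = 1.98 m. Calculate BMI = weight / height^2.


height^2 = 1.98^2 = 3.9204
BMI = 76.1 / 3.9204 = 19.41 kg/m^2

19.41 kg/m^2


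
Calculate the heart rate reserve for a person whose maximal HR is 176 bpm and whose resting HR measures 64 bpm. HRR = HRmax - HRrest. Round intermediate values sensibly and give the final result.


HRmax = 176 bpm
HRrest = 64 bpm
HRR = 176 - 64 = 112 bpm

112 bpm


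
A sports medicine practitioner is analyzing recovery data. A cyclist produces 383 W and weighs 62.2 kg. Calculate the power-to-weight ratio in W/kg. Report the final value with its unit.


P/W = power / mass
= 383 / 62.2
= 6.158 W/kg

6.158 W/kg


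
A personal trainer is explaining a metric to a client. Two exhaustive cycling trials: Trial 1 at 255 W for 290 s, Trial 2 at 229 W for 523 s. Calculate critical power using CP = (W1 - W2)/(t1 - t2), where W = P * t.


W1 = 255 * 290 = 73950 J
W2 = 229 * 523 = 119767 J
CP = (73950 - 119767) / (290 - 523)
= -45817 / -233
= 196.64 W

196.64 W


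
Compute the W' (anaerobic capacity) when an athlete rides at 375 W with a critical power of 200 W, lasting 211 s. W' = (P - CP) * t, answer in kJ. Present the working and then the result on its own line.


Above-CP power = 175 W
Duration = 211 s
W' = 175 * 211 = 36925 J
Convert: 36925 / 1000 = 36.925 kJ

36.925 kJ


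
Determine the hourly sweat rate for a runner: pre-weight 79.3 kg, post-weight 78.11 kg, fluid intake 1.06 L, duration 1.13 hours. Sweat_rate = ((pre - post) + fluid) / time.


Mass lost = 79.3 - 78.11 = 1.19 kg
Add fluid consumed: 1.19 + 1.06 = 2.25 L total sweat
Sweat rate = 2.25 / 1.13 = 1.991 L/h

1.991 L/h


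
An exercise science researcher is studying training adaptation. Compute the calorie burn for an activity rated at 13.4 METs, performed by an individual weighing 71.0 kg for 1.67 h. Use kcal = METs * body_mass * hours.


Product of METs and mass = 13.4 * 71.0 = 951.4
Total kcal = 951.4 * 1.67 = 1588.84 kcal

1588.84 kcal


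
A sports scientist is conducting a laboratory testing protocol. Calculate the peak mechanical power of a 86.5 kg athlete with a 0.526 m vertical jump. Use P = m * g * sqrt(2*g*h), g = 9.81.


First, sqrt(2gh) = sqrt(2 * 9.81 * 0.526)
= sqrt(10.32012) = 3.212494 m/s
Power = 86.5 * 9.81 * 3.212494 = 2726.01 W

2726.01 W


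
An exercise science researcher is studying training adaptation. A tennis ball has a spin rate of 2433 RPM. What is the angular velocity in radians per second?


Convert RPM to rad/s: multiply by 2*pi and divide by 60
omega = 2433 * 2 * pi / 60
= 254.783 rad/s

254.783 rad/s


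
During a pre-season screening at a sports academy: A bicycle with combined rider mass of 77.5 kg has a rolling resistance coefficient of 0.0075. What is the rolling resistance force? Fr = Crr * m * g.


Fr = 0.0075 * 77.5 * 9.81
= 0.58125 * 9.81
= 5.702 N

5.702 N


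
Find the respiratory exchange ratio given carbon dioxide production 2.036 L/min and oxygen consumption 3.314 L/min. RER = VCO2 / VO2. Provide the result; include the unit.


VCO2 = 2.036 L/min
VO2 = 3.314 L/min
RER = 2.036 / 3.314 = 0.6144

0.6144


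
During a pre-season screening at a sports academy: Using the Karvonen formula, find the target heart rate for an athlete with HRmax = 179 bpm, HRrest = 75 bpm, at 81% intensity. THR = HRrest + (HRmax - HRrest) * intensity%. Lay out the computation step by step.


HRR = 179 - 75 = 104
THR = 75 + 104 * 0.81
= 75 + 84.24
= 159.24 bpm

159.24 bpm


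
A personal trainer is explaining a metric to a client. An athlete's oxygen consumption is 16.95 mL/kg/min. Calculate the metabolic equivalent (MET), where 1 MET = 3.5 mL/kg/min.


MET = VO2 / 3.5
= 16.95 / 3.5
= 4.84 METs

4.84 METs


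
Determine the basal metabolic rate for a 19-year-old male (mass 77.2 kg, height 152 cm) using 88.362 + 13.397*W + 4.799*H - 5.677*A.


BMR = 88.362 + 13.397*77.2 + 4.799*152 - 5.677*19
= 1744.2 kcal/day

1744.2 kcal/day


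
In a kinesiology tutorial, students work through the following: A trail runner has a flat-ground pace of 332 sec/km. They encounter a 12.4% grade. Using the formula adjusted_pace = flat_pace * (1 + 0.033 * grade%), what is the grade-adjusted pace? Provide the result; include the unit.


Grade factor = 1 + 0.033 * 12.4 = 1.4092
Adjusted = 332 * 1.4092 = 467.85 sec/km

467.85 s/km


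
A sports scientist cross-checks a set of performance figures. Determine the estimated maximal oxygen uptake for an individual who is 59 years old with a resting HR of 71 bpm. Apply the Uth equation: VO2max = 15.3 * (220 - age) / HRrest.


HRmax = 220 - 59 = 161
VO2max = 15.3 * (161 / 71)
= 15.3 * 2.2676
= 34.69 mL/kg/min

34.69 mL/kg/min


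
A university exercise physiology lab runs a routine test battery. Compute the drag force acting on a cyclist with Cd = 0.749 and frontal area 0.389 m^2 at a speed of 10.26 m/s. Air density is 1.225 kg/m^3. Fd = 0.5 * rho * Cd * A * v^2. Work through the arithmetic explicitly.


Step 1: v^2 = 105.2676
Step 2: Fd = 0.5 * 1.225 * 0.749 * 0.389 * 105.2676
= 18.786 N

18.786 N


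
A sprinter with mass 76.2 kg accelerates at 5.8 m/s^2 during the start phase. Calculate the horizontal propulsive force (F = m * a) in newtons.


F = m * a
= 76.2 * 5.8
= 441.96 N

441.96 N


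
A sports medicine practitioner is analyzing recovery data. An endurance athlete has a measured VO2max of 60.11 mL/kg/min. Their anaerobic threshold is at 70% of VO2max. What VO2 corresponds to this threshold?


Anaerobic threshold VO2 = VO2max * 70%
= 60.11 * 0.7
= 42.08 mL/kg/min

42.08 mL/kg/min


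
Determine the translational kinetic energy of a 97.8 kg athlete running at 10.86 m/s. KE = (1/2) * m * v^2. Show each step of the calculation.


KE = 0.5 * m * v^2
= 0.5 * 97.8 * 10.86^2
= 0.5 * 97.8 * 117.9396
= 5767.25 J

5767.25 J


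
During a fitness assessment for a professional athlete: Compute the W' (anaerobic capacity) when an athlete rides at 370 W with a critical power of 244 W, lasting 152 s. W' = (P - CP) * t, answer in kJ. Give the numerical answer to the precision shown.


Above-CP power = 126 W
Duration = 152 s
W' = 126 * 152 = 19152 J
Convert: 19152 / 1000 = 19.152 kJ

19.152 kJ


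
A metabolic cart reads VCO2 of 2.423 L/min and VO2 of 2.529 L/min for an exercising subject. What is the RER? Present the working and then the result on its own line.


RER = VCO2 / VO2 = 2.423 / 2.529 = 0.9581

0.9581


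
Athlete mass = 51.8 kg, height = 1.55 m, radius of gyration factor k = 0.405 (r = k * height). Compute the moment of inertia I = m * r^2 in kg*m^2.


r = k * height = 0.405 * 1.55 = 0.62775 m
r^2 = 0.62775^2 = 0.39407
I = 51.8 * 0.39407 = 20.413 kg*m^2

20.413 kg*m^2


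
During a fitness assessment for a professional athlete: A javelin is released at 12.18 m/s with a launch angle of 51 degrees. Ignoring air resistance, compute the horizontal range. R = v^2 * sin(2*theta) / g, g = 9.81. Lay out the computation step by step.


Launch speed squared = 148.3524
sin(2 * 51 deg) = 0.978148
Range = 148.3524 * 0.978148 / 9.81
= 14.792 m

14.792 m


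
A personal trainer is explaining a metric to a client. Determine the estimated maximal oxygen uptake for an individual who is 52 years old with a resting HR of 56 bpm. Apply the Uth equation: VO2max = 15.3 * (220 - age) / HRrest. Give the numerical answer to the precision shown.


HRmax = 220 - 52 = 168
VO2max = 15.3 * (168 / 56)
= 15.3 * 3.0
= 45.9 mL/kg/min

45.9 mL/kg/min


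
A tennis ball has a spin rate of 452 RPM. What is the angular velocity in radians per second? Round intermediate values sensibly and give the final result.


Convert RPM to rad/s: multiply by 2*pi and divide by 60
omega = 452 * 2 * pi / 60
= 47.333 rad/s

47.333 rad/s


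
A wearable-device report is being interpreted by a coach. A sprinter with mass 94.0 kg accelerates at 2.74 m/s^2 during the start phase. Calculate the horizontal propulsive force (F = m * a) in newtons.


F = m * a
= 94.0 * 2.74
= 257.56 N

257.56 N


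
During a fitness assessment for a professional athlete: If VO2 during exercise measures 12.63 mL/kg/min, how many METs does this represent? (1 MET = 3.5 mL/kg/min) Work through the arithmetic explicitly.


METs = VO2 / 3.5 = 12.63 / 3.5 = 3.61

3.61 METs


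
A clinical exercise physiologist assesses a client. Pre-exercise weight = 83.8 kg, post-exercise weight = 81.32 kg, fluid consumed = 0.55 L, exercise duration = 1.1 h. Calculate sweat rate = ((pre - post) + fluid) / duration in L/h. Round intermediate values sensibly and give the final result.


Weight loss = 83.8 - 81.32 = 2.48 kg (approx L)
Total sweat = 2.48 + 0.55 = 3.03 L
Sweat rate = 3.03 / 1.1 = 2.755 L/h

2.755 L/h


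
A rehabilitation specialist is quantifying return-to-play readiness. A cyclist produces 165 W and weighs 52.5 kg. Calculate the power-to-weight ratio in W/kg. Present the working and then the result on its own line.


P/W = power / mass
= 165 / 52.5
= 3.143 W/kg

3.143 W/kg


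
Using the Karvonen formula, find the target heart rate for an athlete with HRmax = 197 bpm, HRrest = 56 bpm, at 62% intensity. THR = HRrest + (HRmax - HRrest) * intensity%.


HRR = 197 - 56 = 141
THR = 56 + 141 * 0.62
= 56 + 87.42
= 143.42 bpm

143.42 bpm


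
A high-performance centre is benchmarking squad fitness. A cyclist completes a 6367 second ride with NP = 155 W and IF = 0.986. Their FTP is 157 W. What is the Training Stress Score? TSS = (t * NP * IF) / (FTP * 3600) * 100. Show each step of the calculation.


t * NP * IF = 6367 * 155 * 0.986 = 973068.61
FTP * 3600 = 565200
TSS = (973068.61 / 565200) * 100 = 172.16

172.16 TSS


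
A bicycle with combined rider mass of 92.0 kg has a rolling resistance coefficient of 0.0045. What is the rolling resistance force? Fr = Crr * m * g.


Fr = 0.0045 * 92.0 * 9.81
= 0.414 * 9.81
= 4.061 N

4.061 N


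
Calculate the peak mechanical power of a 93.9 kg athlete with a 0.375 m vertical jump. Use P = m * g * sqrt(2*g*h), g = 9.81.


First, sqrt(2gh) = sqrt(2 * 9.81 * 0.375)
= sqrt(7.3575) = 2.712471 m/s
Power = 93.9 * 9.81 * 2.712471 = 2498.62 W

2498.62 W


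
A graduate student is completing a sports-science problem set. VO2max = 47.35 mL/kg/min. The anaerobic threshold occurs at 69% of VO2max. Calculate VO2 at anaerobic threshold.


AT fraction = 69 / 100 = 0.69
AT VO2 = 47.35 * 0.69
= 32.67 mL/kg/min

32.67 mL/kg/min


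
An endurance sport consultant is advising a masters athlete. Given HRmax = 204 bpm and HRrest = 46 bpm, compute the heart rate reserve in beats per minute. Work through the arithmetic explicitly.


Heart rate reserve = maximum HR minus resting HR
HRR = 204 - 46 = 158 bpm

158 bpm


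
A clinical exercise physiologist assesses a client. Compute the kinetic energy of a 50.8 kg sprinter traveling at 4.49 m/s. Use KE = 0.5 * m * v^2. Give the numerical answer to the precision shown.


Velocity squared = 20.1601
KE = 0.5 * 50.8 * 20.1601 = 512.07 J

512.07 J


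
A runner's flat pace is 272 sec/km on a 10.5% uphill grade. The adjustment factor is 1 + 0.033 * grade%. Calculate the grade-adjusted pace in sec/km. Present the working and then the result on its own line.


Factor = 1 + 0.033 * 10.5 = 1.3465
Adjusted pace = 272 * 1.3465
= 366.25 sec/km

366.25 s/km


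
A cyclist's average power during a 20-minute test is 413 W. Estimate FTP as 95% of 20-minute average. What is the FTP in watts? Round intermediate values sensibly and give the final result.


FTP = 20-min power * 0.95
= 413 * 0.95
= 392.35 W

392.35 W


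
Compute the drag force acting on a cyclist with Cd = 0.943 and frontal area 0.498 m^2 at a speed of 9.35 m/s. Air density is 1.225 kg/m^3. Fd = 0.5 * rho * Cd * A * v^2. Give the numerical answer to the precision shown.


Step 1: v^2 = 87.4225
Step 2: Fd = 0.5 * 1.225 * 0.943 * 0.498 * 87.4225
= 25.146 N

25.146 N


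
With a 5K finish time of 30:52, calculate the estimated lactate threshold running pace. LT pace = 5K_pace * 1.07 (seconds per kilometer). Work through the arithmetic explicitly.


Race duration = 1852 s for 5 km
Average pace = 1852 / 5 = 370.4 s/km
LT pace = 370.4 * 1.07
= 396.33 s/km

396.33 s/km


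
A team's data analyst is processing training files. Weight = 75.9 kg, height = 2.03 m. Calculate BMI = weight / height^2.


height^2 = 2.03^2 = 4.1209
BMI = 75.9 / 4.1209 = 18.42 kg/m^2

18.42 kg/m^2


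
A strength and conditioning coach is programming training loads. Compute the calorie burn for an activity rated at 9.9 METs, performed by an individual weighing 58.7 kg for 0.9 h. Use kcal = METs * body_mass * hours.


Product of METs and mass = 9.9 * 58.7 = 581.13
Total kcal = 581.13 * 0.9 = 523.02 kcal

523.02 kcal


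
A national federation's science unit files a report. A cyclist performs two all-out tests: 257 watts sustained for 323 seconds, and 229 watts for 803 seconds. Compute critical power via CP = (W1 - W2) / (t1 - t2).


W1 = P1 * t1 = 257 * 323 = 83011 J
W2 = P2 * t2 = 229 * 803 = 183887 J
CP = (83011 - 183887) / (323 - 803)
= 210.16 W

210.16 W


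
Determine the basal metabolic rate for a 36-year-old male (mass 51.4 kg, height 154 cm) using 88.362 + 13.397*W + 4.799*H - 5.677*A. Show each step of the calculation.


BMR = 88.362 + 13.397*51.4 + 4.799*154 - 5.677*36
= 1311.64 kcal/day

1311.64 kcal/day


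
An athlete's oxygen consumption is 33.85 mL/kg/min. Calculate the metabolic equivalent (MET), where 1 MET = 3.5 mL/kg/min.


MET = VO2 / 3.5
= 33.85 / 3.5
= 9.67 METs

9.67 METs


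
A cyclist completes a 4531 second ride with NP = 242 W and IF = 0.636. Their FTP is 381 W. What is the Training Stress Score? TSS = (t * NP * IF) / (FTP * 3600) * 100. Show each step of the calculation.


t * NP * IF = 4531 * 242 * 0.636 = 697375.272
FTP * 3600 = 1371600
TSS = (697375.272 / 1371600) * 100 = 50.84

50.84 TSS


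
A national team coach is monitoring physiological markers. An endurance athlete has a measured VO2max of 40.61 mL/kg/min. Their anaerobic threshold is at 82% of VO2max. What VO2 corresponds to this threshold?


Anaerobic threshold VO2 = VO2max * 82%
= 40.61 * 0.82
= 33.3 mL/kg/min

33.3 mL/kg/min


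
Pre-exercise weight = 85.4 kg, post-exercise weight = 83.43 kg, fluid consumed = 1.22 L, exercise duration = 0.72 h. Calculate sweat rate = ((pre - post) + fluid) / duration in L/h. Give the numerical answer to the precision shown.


Weight loss = 85.4 - 83.43 = 1.97 kg (approx L)
Total sweat = 1.97 + 1.22 = 3.19 L
Sweat rate = 3.19 / 0.72 = 4.431 L/h

4.431 L/h


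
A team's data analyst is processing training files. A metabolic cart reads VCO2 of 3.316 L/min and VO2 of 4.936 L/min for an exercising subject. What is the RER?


RER = VCO2 / VO2 = 3.316 / 4.936 = 0.6718

0.6718


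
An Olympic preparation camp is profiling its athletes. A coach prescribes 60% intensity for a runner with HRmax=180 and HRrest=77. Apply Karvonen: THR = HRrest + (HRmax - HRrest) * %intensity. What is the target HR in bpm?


Heart rate reserve = 180 - 77 = 103
Intensity fraction = 60 / 100 = 0.6
THR = 77 + 103 * 0.6 = 138.8 bpm

138.8 bpm


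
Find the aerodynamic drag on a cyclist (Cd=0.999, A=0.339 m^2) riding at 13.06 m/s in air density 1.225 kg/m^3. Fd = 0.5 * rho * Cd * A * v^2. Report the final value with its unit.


Fd = 0.5 * 1.225 * 0.999 * 0.339 * 13.06^2
= 0.5 * 1.225 * 0.999 * 0.339 * 170.5636
= 35.38 N

35.38 N


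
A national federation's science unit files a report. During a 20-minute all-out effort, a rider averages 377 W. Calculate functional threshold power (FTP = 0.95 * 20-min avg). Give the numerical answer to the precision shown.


FTP = 0.95 * 377
= 358.15 W

358.15 W


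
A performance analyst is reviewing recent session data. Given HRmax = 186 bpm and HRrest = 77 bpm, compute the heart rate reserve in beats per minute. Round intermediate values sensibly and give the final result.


Heart rate reserve = maximum HR minus resting HR
HRR = 186 - 77 = 109 bpm

109 bpm


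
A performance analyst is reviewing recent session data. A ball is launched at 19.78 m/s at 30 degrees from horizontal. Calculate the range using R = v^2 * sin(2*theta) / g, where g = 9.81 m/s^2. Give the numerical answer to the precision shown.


sin(2 * 30) = sin(60) = 0.866025
v^2 = 19.78^2 = 391.2484
R = 391.2484 * 0.866025 / 9.81
= 34.539 m

34.539 m


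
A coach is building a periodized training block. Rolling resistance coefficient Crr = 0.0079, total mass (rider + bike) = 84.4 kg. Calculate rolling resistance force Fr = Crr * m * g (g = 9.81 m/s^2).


Fr = Crr * m * g
= 0.0079 * 84.4 * 9.81
= 6.541 N

6.541 N


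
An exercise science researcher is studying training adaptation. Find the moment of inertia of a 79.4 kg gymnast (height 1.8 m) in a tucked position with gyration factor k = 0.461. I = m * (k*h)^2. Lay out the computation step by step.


Radius of gyration = 0.461 * 1.8 = 0.8298 m
I = 79.4 * 0.8298^2
= 79.4 * 0.688568
= 54.672 kg*m^2

54.672 kg*m^2


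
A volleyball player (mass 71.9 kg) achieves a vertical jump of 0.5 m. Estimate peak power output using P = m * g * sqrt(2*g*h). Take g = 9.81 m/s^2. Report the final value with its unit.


2 * g * h = 2 * 9.81 * 0.5 = 9.81
sqrt(9.81) = 3.132092 m/s
P = 71.9 * 9.81 * 3.132092 = 2209.19 W

2209.19 W


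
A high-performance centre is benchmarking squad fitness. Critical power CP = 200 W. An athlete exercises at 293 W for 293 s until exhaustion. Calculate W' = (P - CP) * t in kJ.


P - CP = 293 - 200 = 93 W
W' = 93 * 293 = 27249 J
= 27249 / 1000 = 27.249 kJ

27.249 kJ


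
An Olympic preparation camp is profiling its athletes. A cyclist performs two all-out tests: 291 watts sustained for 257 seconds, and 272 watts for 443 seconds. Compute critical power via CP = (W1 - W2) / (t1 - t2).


W1 = P1 * t1 = 291 * 257 = 74787 J
W2 = P2 * t2 = 272 * 443 = 120496 J
CP = (74787 - 120496) / (257 - 443)
= 245.75 W

245.75 W


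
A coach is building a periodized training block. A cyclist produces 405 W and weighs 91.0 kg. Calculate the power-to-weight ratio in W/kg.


P/W = power / mass
= 405 / 91.0
= 4.451 W/kg

4.451 W/kg


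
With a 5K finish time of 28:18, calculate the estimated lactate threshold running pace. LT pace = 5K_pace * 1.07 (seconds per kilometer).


Race duration = 1698 s for 5 km
Average pace = 1698 / 5 = 339.6 s/km
LT pace = 339.6 * 1.07
= 363.37 s/km

363.37 s/km


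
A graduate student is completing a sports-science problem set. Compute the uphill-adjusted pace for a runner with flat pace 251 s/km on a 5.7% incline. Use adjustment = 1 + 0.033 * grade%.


Adjustment factor = 1 + 0.033 * 5.7 = 1.1881
Grade-adjusted pace = 251 * 1.1881 = 298.21 s/km

298.21 s/km


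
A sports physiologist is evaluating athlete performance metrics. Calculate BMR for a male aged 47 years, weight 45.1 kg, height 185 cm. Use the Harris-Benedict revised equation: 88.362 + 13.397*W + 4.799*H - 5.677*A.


Substituting values:
W term = 13.397 * 45.1 = 604.2047
H term = 4.799 * 185 = 887.815
A term = 5.677 * 47 = 266.819
BMR = 1313.56 kcal/day

1313.56 kcal/day


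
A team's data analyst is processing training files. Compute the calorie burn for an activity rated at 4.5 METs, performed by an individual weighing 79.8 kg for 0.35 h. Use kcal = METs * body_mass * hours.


Product of METs and mass = 4.5 * 79.8 = 359.1
Total kcal = 359.1 * 0.35 = 125.69 kcal

125.69 kcal


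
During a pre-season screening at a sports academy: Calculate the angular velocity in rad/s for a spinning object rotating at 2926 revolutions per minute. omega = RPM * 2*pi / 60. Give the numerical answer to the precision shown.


omega = RPM * 2*pi / 60
= 2926 * 6.28318531 / 60
= 306.41 rad/s

306.41 rad/s


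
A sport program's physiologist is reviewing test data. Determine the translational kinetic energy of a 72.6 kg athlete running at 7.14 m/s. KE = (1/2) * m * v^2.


KE = 0.5 * m * v^2
= 0.5 * 72.6 * 7.14^2
= 0.5 * 72.6 * 50.9796
= 1850.56 J

1850.56 J


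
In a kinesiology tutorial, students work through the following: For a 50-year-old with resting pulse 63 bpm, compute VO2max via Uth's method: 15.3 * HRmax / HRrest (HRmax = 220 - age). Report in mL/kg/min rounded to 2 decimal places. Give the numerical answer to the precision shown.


Step 1: HRmax = 220 - 50 = 170 bpm
Step 2: Ratio = 170 / 63 = 2.6984
Step 3: VO2max = 15.3 * 2.6984 = 41.29 mL/kg/min

41.29 mL/kg/min


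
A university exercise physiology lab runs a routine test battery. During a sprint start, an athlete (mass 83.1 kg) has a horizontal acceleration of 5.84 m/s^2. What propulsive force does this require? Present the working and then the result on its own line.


Propulsive force = mass * acceleration
= 83.1 kg * 5.84 m/s^2
= 485.3 N

485.3 N


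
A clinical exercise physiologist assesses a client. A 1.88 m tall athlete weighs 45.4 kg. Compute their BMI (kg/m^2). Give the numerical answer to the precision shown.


height^2 = 3.5344 m^2
BMI = 45.4 / 3.5344 = 12.85 kg/m^2

12.85 kg/m^2


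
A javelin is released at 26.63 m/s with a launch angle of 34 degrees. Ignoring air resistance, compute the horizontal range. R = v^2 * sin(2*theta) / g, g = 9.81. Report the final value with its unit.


Launch speed squared = 709.1569
sin(2 * 34 deg) = 0.927184
Range = 709.1569 * 0.927184 / 9.81
= 67.025 m

67.025 m


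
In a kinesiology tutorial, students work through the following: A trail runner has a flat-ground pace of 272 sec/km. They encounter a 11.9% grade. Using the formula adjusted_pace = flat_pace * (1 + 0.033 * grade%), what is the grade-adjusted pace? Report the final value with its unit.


Grade factor = 1 + 0.033 * 11.9 = 1.3927
Adjusted = 272 * 1.3927 = 378.81 sec/km

378.81 s/km


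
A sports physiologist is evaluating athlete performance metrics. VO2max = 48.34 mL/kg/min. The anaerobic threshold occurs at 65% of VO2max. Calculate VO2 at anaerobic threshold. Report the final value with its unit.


AT fraction = 65 / 100 = 0.65
AT VO2 = 48.34 * 0.65
= 31.42 mL/kg/min

31.42 mL/kg/min


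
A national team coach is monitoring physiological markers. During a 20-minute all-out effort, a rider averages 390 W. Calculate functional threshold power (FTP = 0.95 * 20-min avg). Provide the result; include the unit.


FTP = 0.95 * 390
= 370.5 W

370.5 W


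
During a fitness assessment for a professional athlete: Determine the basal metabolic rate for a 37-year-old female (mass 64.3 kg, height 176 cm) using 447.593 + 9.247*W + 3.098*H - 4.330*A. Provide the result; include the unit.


BMR = 447.593 + 9.247*64.3 + 3.098*176 - 4.330*37
= 1427.21 kcal/day

1427.21 kcal/day


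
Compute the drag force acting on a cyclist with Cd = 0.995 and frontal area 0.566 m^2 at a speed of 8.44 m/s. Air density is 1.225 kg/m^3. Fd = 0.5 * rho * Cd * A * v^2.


Step 1: v^2 = 71.2336
Step 2: Fd = 0.5 * 1.225 * 0.995 * 0.566 * 71.2336
= 24.571 N

24.571 N


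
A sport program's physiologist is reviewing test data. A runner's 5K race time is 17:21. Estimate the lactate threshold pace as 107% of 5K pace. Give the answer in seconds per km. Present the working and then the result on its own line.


Total race time = 17*60 + 21 = 1041 seconds
5K pace = 1041 / 5 = 208.2 sec/km
LT pace = 208.2 * 1.07 = 222.77 sec/km

222.77 s/km


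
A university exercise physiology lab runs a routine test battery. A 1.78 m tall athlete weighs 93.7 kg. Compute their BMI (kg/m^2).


height^2 = 3.1684 m^2
BMI = 93.7 / 3.1684 = 29.57 kg/m^2

29.57 kg/m^2


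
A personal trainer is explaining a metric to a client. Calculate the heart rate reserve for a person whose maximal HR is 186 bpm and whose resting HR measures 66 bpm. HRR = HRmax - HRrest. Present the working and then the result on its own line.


HRmax = 186 bpm
HRrest = 66 bpm
HRR = 186 - 66 = 120 bpm

120 bpm


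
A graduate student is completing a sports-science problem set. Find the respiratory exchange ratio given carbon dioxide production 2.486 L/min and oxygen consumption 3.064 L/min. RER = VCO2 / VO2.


VCO2 = 2.486 L/min
VO2 = 3.064 L/min
RER = 2.486 / 3.064 = 0.8114

0.8114


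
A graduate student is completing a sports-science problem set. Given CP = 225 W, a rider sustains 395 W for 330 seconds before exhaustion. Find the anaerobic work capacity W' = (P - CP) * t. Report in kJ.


Excess power = 395 - 225 = 170 W
Work above CP = 170 * 330 = 56100 J
W' = 56.1 kJ

56.1 kJ


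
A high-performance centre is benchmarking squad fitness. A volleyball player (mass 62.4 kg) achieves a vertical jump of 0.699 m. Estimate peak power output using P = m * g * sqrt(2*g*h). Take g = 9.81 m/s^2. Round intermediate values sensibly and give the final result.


2 * g * h = 2 * 9.81 * 0.699 = 13.71438
sqrt(13.71438) = 3.703293 m/s
P = 62.4 * 9.81 * 3.703293 = 2266.95 W

2266.95 W


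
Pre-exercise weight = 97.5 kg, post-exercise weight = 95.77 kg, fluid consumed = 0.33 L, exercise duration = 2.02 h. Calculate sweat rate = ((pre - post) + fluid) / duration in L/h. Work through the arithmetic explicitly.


Weight loss = 97.5 - 95.77 = 1.73 kg (approx L)
Total sweat = 1.73 + 0.33 = 2.06 L
Sweat rate = 2.06 / 2.02 = 1.02 L/h

1.02 L/h


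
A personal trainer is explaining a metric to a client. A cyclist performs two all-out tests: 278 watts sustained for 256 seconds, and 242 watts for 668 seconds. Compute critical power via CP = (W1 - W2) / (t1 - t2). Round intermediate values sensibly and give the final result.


W1 = P1 * t1 = 278 * 256 = 71168 J
W2 = P2 * t2 = 242 * 668 = 161656 J
CP = (71168 - 161656) / (256 - 668)
= 219.63 W

219.63 W
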